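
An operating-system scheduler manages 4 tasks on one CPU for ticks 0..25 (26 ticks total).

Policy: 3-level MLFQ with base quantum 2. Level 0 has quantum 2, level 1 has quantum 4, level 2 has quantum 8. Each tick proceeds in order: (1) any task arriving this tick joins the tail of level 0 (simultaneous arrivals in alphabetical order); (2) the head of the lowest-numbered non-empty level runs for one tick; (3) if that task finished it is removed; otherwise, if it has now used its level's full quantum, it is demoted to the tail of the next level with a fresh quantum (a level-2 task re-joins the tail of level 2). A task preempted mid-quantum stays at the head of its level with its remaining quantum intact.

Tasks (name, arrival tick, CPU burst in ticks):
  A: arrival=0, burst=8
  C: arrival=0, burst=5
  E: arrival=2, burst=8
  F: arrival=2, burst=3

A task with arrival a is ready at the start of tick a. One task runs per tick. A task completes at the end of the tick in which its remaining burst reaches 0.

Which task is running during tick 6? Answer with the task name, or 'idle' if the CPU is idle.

running at tick 6 = F

t=0: L0/L1/L2 = AC/-/- → run A
t=1: L0/L1/L2 = AC/-/- → run A
t=2: L0/L1/L2 = CEF/A/- → run C
t=3: L0/L1/L2 = CEF/A/- → run C
t=4: L0/L1/L2 = EF/AC/- → run E
t=5: L0/L1/L2 = EF/AC/- → run E
t=6: L0/L1/L2 = F/ACE/- → run F
t=7: L0/L1/L2 = F/ACE/- → run F
t=8: L0/L1/L2 = -/ACEF/- → run A
t=9: L0/L1/L2 = -/ACEF/- → run A
t=10: L0/L1/L2 = -/ACEF/- → run A
t=11: L0/L1/L2 = -/ACEF/- → run A
t=12: L0/L1/L2 = -/CEF/A → run C
t=13: L0/L1/L2 = -/CEF/A → run C
t=14: L0/L1/L2 = -/CEF/A → run C
t=15: L0/L1/L2 = -/EF/A → run E
t=16: L0/L1/L2 = -/EF/A → run E
t=17: L0/L1/L2 = -/EF/A → run E
t=18: L0/L1/L2 = -/EF/A → run E
t=19: L0/L1/L2 = -/F/AE → run F
t=20: L0/L1/L2 = -/-/AE → run A
t=21: L0/L1/L2 = -/-/AE → run A
t=22: L0/L1/L2 = -/-/E → run E
t=23: L0/L1/L2 = -/-/E → run E
t=24: (idle)
t=25: (idle)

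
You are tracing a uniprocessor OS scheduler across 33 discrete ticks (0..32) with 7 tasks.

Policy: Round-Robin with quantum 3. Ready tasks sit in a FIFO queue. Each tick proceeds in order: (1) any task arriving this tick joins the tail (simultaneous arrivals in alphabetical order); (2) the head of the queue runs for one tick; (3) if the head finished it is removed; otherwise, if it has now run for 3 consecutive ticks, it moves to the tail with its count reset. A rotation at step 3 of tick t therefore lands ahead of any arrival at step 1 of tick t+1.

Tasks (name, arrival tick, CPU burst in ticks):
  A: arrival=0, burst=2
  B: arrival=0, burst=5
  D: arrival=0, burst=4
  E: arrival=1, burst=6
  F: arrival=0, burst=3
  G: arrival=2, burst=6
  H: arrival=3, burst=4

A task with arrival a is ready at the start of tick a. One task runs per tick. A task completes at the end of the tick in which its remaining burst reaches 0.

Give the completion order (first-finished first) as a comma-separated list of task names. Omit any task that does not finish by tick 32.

t=0: queue=[A,B,D,F] q_used=0 → run A
t=1: queue=[A,B,D,F,E] q_used=1 → run A
t=2: queue=[B,D,F,E,G] q_used=0 → run B
t=3: queue=[B,D,F,E,G,H] q_used=1 → run B
t=4: queue=[B,D,F,E,G,H] q_used=2 → run B
t=5: queue=[D,F,E,G,H,B] q_used=0 → run D
t=6: queue=[D,F,E,G,H,B] q_used=1 → run D
t=7: queue=[D,F,E,G,H,B] q_used=2 → run D
t=8: queue=[F,E,G,H,B,D] q_used=0 → run F
t=9: queue=[F,E,G,H,B,D] q_used=1 → run F
t=10: queue=[F,E,G,H,B,D] q_used=2 → run F
t=11: queue=[E,G,H,B,D] q_used=0 → run E
t=12: queue=[E,G,H,B,D] q_used=1 → run E
t=13: queue=[E,G,H,B,D] q_used=2 → run E
t=14: queue=[G,H,B,D,E] q_used=0 → run G
t=15: queue=[G,H,B,D,E] q_used=1 → run G
t=16: queue=[G,H,B,D,E] q_used=2 → run G
t=17: queue=[H,B,D,E,G] q_used=0 → run H
t=18: queue=[H,B,D,E,G] q_used=1 → run H
t=19: queue=[H,B,D,E,G] q_used=2 → run H
t=20: queue=[B,D,E,G,H] q_used=0 → run B
t=21: queue=[B,D,E,G,H] q_used=1 → run B
t=22: queue=[D,E,G,H] q_used=0 → run D
t=23: queue=[E,G,H] q_used=0 → run E
t=24: queue=[E,G,H] q_used=1 → run E
t=25: queue=[E,G,H] q_used=2 → run E
t=26: queue=[G,H] q_used=0 → run G
t=27: queue=[G,H] q_used=1 → run G
t=28: queue=[G,H] q_used=2 → run G
t=29: queue=[H] q_used=0 → run H
t=30: (idle)
t=31: (idle)
t=32: (idle)

completion order = A, F, B, D, E, G, H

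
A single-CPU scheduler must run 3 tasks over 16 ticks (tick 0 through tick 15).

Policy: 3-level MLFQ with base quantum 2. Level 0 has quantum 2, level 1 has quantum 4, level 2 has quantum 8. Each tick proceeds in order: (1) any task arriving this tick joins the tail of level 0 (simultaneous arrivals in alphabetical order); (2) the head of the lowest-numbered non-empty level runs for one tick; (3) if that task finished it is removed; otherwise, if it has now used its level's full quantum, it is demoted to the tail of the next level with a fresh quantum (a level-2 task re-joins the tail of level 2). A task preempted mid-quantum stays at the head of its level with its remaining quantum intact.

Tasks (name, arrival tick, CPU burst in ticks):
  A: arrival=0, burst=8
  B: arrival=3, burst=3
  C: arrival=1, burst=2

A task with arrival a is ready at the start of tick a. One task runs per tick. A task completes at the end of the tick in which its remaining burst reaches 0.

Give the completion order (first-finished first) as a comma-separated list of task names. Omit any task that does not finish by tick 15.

t=0: L0/L1/L2 = A/-/- → run A
t=1: L0/L1/L2 = AC/-/- → run A
t=2: L0/L1/L2 = C/A/- → run C
t=3: L0/L1/L2 = CB/A/- → run C
t=4: L0/L1/L2 = B/A/- → run B
t=5: L0/L1/L2 = B/A/- → run B
t=6: L0/L1/L2 = -/AB/- → run A
t=7: L0/L1/L2 = -/AB/- → run A
t=8: L0/L1/L2 = -/AB/- → run A
t=9: L0/L1/L2 = -/AB/- → run A
t=10: L0/L1/L2 = -/B/A → run B
t=11: L0/L1/L2 = -/-/A → run A
t=12: L0/L1/L2 = -/-/A → run A
t=13: (idle)
t=14: (idle)
t=15: (idle)

completion order = C, B, A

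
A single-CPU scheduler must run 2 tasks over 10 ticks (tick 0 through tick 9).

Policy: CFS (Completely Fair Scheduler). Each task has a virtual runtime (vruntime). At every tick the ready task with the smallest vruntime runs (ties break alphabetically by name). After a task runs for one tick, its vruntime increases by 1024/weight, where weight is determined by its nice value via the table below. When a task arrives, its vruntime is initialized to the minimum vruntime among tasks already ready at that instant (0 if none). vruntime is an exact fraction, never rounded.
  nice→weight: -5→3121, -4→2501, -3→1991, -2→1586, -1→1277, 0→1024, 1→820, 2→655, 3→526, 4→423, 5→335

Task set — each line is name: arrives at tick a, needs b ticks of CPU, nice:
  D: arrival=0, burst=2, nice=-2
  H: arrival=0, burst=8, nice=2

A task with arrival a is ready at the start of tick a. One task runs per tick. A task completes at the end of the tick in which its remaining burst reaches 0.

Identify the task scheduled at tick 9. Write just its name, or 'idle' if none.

running at tick 9 = H

t=0: vr[D=0 H=0] → run D
t=1: vr[D=512/793 H=0] → run H
t=2: vr[D=512/793 H=1024/655] → run D
t=3: vr[H=1024/655] → run H
t=4: vr[H=2048/655] → run H
t=5: vr[H=3072/655] → run H
t=6: vr[H=4096/655] → run H
t=7: vr[H=1024/131] → run H
t=8: vr[H=6144/655] → run H
t=9: vr[H=7168/655] → run H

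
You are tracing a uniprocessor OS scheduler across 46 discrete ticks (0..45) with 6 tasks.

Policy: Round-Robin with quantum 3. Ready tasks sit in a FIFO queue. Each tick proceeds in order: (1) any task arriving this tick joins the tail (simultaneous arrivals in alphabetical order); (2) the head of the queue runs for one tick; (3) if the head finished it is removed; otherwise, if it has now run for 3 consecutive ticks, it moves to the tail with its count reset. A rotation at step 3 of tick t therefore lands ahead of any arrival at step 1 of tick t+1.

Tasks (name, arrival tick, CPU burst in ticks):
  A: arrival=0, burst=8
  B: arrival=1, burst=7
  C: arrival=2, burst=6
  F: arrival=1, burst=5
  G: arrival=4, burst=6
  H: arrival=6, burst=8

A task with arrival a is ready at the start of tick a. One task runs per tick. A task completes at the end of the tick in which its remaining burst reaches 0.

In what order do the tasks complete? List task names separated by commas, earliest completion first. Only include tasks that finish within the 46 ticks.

completion order = F, C, A, G, B, H

t=0: queue=[A] q_used=0 → run A
t=1: queue=[A,B,F] q_used=1 → run A
t=2: queue=[A,B,F,C] q_used=2 → run A
t=3: queue=[B,F,C,A] q_used=0 → run B
t=4: queue=[B,F,C,A,G] q_used=1 → run B
t=5: queue=[B,F,C,A,G] q_used=2 → run B
t=6: queue=[F,C,A,G,B,H] q_used=0 → run F
t=7: queue=[F,C,A,G,B,H] q_used=1 → run F
t=8: queue=[F,C,A,G,B,H] q_used=2 → run F
t=9: queue=[C,A,G,B,H,F] q_used=0 → run C
t=10: queue=[C,A,G,B,H,F] q_used=1 → run C
t=11: queue=[C,A,G,B,H,F] q_used=2 → run C
t=12: queue=[A,G,B,H,F,C] q_used=0 → run A
t=13: queue=[A,G,B,H,F,C] q_used=1 → run A
t=14: queue=[A,G,B,H,F,C] q_used=2 → run A
t=15: queue=[G,B,H,F,C,A] q_used=0 → run G
t=16: queue=[G,B,H,F,C,A] q_used=1 → run G
t=17: queue=[G,B,H,F,C,A] q_used=2 → run G
t=18: queue=[B,H,F,C,A,G] q_used=0 → run B
t=19: queue=[B,H,F,C,A,G] q_used=1 → run B
t=20: queue=[B,H,F,C,A,G] q_used=2 → run B
t=21: queue=[H,F,C,A,G,B] q_used=0 → run H
t=22: queue=[H,F,C,A,G,B] q_used=1 → run H
t=23: queue=[H,F,C,A,G,B] q_used=2 → run H
t=24: queue=[F,C,A,G,B,H] q_used=0 → run F
t=25: queue=[F,C,A,G,B,H] q_used=1 → run F
t=26: queue=[C,A,G,B,H] q_used=0 → run C
t=27: queue=[C,A,G,B,H] q_used=1 → run C
t=28: queue=[C,A,G,B,H] q_used=2 → run C
t=29: queue=[A,G,B,H] q_used=0 → run A
t=30: queue=[A,G,B,H] q_used=1 → run A
t=31: queue=[G,B,H] q_used=0 → run G
t=32: queue=[G,B,H] q_used=1 → run G
t=33: queue=[G,B,H] q_used=2 → run G
t=34: queue=[B,H] q_used=0 → run B
t=35: queue=[H] q_used=0 → run H
t=36: queue=[H] q_used=1 → run H
t=37: queue=[H] q_used=2 → run H
t=38: queue=[H] q_used=0 → run H
t=39: queue=[H] q_used=1 → run H
t=40: (idle)
t=41: (idle)
t=42: (idle)
t=43: (idle)
t=44: (idle)
t=45: (idle)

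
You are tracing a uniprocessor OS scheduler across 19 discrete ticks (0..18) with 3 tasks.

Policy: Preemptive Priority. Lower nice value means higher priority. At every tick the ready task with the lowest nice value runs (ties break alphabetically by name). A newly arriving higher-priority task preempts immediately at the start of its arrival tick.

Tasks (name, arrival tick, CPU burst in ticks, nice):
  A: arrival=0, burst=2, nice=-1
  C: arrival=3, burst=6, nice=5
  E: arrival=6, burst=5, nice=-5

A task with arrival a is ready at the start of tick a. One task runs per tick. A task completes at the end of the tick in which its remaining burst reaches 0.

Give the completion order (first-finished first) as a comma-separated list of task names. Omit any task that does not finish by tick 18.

completion order = A, E, C

t=0: ready={A} → run A
t=1: ready={A} → run A
t=2: (idle)
t=3: ready={C} → run C
t=4: ready={C} → run C
t=5: ready={C} → run C
t=6: ready={C,E} → run E
t=7: ready={C,E} → run E
t=8: ready={C,E} → run E
t=9: ready={C,E} → run E
t=10: ready={C,E} → run E
t=11: ready={C} → run C
t=12: ready={C} → run C
t=13: ready={C} → run C
t=14: (idle)
t=15: (idle)
t=16: (idle)
t=17: (idle)
t=18: (idle)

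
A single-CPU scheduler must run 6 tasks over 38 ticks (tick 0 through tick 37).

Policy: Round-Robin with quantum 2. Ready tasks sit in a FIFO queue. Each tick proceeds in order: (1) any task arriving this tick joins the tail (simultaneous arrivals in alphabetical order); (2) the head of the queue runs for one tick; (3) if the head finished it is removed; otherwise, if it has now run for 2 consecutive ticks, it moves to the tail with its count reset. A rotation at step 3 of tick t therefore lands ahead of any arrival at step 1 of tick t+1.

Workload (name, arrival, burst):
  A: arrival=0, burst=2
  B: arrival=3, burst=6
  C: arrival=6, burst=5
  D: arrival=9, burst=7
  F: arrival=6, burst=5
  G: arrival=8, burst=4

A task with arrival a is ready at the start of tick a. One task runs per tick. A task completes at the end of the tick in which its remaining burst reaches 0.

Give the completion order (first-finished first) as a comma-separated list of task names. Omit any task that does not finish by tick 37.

completion order = A, B, G, C, F, D

t=0: queue=[A] q_used=0 → run A
t=1: queue=[A] q_used=1 → run A
t=2: (idle)
t=3: queue=[B] q_used=0 → run B
t=4: queue=[B] q_used=1 → run B
t=5: queue=[B] q_used=0 → run B
t=6: queue=[B,C,F] q_used=1 → run B
t=7: queue=[C,F,B] q_used=0 → run C
t=8: queue=[C,F,B,G] q_used=1 → run C
t=9: queue=[F,B,G,C,D] q_used=0 → run F
t=10: queue=[F,B,G,C,D] q_used=1 → run F
t=11: queue=[B,G,C,D,F] q_used=0 → run B
t=12: queue=[B,G,C,D,F] q_used=1 → run B
t=13: queue=[G,C,D,F] q_used=0 → run G
t=14: queue=[G,C,D,F] q_used=1 → run G
t=15: queue=[C,D,F,G] q_used=0 → run C
t=16: queue=[C,D,F,G] q_used=1 → run C
t=17: queue=[D,F,G,C] q_used=0 → run D
t=18: queue=[D,F,G,C] q_used=1 → run D
t=19: queue=[F,G,C,D] q_used=0 → run F
t=20: queue=[F,G,C,D] q_used=1 → run F
t=21: queue=[G,C,D,F] q_used=0 → run G
t=22: queue=[G,C,D,F] q_used=1 → run G
t=23: queue=[C,D,F] q_used=0 → run C
t=24: queue=[D,F] q_used=0 → run D
t=25: queue=[D,F] q_used=1 → run D
t=26: queue=[F,D] q_used=0 → run F
t=27: queue=[D] q_used=0 → run D
t=28: queue=[D] q_used=1 → run D
t=29: queue=[D] q_used=0 → run D
t=30: (idle)
t=31: (idle)
t=32: (idle)
t=33: (idle)
t=34: (idle)
t=35: (idle)
t=36: (idle)
t=37: (idle)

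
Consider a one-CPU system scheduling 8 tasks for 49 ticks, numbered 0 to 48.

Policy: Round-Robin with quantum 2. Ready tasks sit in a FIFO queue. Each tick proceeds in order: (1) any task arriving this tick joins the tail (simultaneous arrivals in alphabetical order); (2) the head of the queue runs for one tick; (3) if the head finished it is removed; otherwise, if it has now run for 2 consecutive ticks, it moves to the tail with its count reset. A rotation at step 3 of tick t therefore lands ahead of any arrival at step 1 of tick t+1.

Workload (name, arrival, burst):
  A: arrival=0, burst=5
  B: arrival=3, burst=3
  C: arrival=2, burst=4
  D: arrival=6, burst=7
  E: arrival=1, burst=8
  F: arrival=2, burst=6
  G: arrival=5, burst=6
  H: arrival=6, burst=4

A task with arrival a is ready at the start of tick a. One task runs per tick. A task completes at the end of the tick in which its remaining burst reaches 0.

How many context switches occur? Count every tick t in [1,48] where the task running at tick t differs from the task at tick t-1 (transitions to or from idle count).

t=0: queue=[A] q_used=0 → run A
t=1: queue=[A,E] q_used=1 → run A
t=2: queue=[E,A,C,F] q_used=0 → run E
t=3: queue=[E,A,C,F,B] q_used=1 → run E
t=4: queue=[A,C,F,B,E] q_used=0 → run A
t=5: queue=[A,C,F,B,E,G] q_used=1 → run A
t=6: queue=[C,F,B,E,G,A,D,H] q_used=0 → run C
t=7: queue=[C,F,B,E,G,A,D,H] q_used=1 → run C
t=8: queue=[F,B,E,G,A,D,H,C] q_used=0 → run F
t=9: queue=[F,B,E,G,A,D,H,C] q_used=1 → run F
t=10: queue=[B,E,G,A,D,H,C,F] q_used=0 → run B
t=11: queue=[B,E,G,A,D,H,C,F] q_used=1 → run B
t=12: queue=[E,G,A,D,H,C,F,B] q_used=0 → run E
t=13: queue=[E,G,A,D,H,C,F,B] q_used=1 → run E
t=14: queue=[G,A,D,H,C,F,B,E] q_used=0 → run G
t=15: queue=[G,A,D,H,C,F,B,E] q_used=1 → run G
t=16: queue=[A,D,H,C,F,B,E,G] q_used=0 → run A
t=17: queue=[D,H,C,F,B,E,G] q_used=0 → run D
t=18: queue=[D,H,C,F,B,E,G] q_used=1 → run D
t=19: queue=[H,C,F,B,E,G,D] q_used=0 → run H
t=20: queue=[H,C,F,B,E,G,D] q_used=1 → run H
t=21: queue=[C,F,B,E,G,D,H] q_used=0 → run C
t=22: queue=[C,F,B,E,G,D,H] q_used=1 → run C
t=23: queue=[F,B,E,G,D,H] q_used=0 → run F
t=24: queue=[F,B,E,G,D,H] q_used=1 → run F
t=25: queue=[B,E,G,D,H,F] q_used=0 → run B
t=26: queue=[E,G,D,H,F] q_used=0 → run E
t=27: queue=[E,G,D,H,F] q_used=1 → run E
t=28: queue=[G,D,H,F,E] q_used=0 → run G
t=29: queue=[G,D,H,F,E] q_used=1 → run G
t=30: queue=[D,H,F,E,G] q_used=0 → run D
t=31: queue=[D,H,F,E,G] q_used=1 → run D
t=32: queue=[H,F,E,G,D] q_used=0 → run H
t=33: queue=[H,F,E,G,D] q_used=1 → run H
t=34: queue=[F,E,G,D] q_used=0 → run F
t=35: queue=[F,E,G,D] q_used=1 → run F
t=36: queue=[E,G,D] q_used=0 → run E
t=37: queue=[E,G,D] q_used=1 → run E
t=38: queue=[G,D] q_used=0 → run G
t=39: queue=[G,D] q_used=1 → run G
t=40: queue=[D] q_used=0 → run D
t=41: queue=[D] q_used=1 → run D
t=42: queue=[D] q_used=0 → run D
t=43: (idle)
t=44: (idle)
t=45: (idle)
t=46: (idle)
t=47: (idle)
t=48: (idle)

context switches = 22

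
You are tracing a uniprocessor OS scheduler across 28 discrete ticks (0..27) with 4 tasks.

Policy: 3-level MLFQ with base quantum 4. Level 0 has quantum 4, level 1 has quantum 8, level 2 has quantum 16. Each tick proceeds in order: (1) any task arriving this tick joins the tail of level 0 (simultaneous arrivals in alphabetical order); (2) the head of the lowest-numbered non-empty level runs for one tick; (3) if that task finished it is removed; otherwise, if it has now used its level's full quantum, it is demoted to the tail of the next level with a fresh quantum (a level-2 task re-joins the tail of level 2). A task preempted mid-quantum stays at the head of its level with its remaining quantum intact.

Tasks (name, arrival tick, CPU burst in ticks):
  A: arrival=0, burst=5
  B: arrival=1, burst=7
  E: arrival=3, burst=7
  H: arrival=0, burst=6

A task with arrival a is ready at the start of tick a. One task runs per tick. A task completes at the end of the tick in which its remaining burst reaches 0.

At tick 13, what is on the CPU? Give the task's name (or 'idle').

running at tick 13 = E

t=0: L0/L1/L2 = AH/-/- → run A
t=1: L0/L1/L2 = AHB/-/- → run A
t=2: L0/L1/L2 = AHB/-/- → run A
t=3: L0/L1/L2 = AHBE/-/- → run A
t=4: L0/L1/L2 = HBE/A/- → run H
t=5: L0/L1/L2 = HBE/A/- → run H
t=6: L0/L1/L2 = HBE/A/- → run H
t=7: L0/L1/L2 = HBE/A/- → run H
t=8: L0/L1/L2 = BE/AH/- → run B
t=9: L0/L1/L2 = BE/AH/- → run B
t=10: L0/L1/L2 = BE/AH/- → run B
t=11: L0/L1/L2 = BE/AH/- → run B
t=12: L0/L1/L2 = E/AHB/- → run E
t=13: L0/L1/L2 = E/AHB/- → run E
t=14: L0/L1/L2 = E/AHB/- → run E
t=15: L0/L1/L2 = E/AHB/- → run E
t=16: L0/L1/L2 = -/AHBE/- → run A
t=17: L0/L1/L2 = -/HBE/- → run H
t=18: L0/L1/L2 = -/HBE/- → run H
t=19: L0/L1/L2 = -/BE/- → run B
t=20: L0/L1/L2 = -/BE/- → run B
t=21: L0/L1/L2 = -/BE/- → run B
t=22: L0/L1/L2 = -/E/- → run E
t=23: L0/L1/L2 = -/E/- → run E
t=24: L0/L1/L2 = -/E/- → run E
t=25: (idle)
t=26: (idle)
t=27: (idle)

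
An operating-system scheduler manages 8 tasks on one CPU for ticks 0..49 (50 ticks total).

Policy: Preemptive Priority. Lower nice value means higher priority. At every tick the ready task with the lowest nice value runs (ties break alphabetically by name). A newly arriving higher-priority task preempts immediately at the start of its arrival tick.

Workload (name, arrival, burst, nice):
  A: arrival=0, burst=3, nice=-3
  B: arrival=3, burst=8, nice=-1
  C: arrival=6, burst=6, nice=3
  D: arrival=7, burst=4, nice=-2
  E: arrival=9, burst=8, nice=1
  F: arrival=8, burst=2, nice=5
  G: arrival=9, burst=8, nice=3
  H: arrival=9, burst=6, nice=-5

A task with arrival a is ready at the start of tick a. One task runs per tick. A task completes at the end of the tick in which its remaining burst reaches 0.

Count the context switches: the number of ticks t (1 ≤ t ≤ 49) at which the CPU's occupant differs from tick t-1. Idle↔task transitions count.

context switches = 10

t=0: ready={A} → run A
t=1: ready={A} → run A
t=2: ready={A} → run A
t=3: ready={B} → run B
t=4: ready={B} → run B
t=5: ready={B} → run B
t=6: ready={B,C} → run B
t=7: ready={B,C,D} → run D
t=8: ready={B,C,D,F} → run D
t=9: ready={B,C,D,E,F,G,H} → run H
t=10: ready={B,C,D,E,F,G,H} → run H
t=11: ready={B,C,D,E,F,G,H} → run H
t=12: ready={B,C,D,E,F,G,H} → run H
t=13: ready={B,C,D,E,F,G,H} → run H
t=14: ready={B,C,D,E,F,G,H} → run H
t=15: ready={B,C,D,E,F,G} → run D
t=16: ready={B,C,D,E,F,G} → run D
t=17: ready={B,C,E,F,G} → run B
t=18: ready={B,C,E,F,G} → run B
t=19: ready={B,C,E,F,G} → run B
t=20: ready={B,C,E,F,G} → run B
t=21: ready={C,E,F,G} → run E
t=22: ready={C,E,F,G} → run E
t=23: ready={C,E,F,G} → run E
t=24: ready={C,E,F,G} → run E
t=25: ready={C,E,F,G} → run E
t=26: ready={C,E,F,G} → run E
t=27: ready={C,E,F,G} → run E
t=28: ready={C,E,F,G} → run E
t=29: ready={C,F,G} → run C
t=30: ready={C,F,G} → run C
t=31: ready={C,F,G} → run C
t=32: ready={C,F,G} → run C
t=33: ready={C,F,G} → run C
t=34: ready={C,F,G} → run C
t=35: ready={F,G} → run G
t=36: ready={F,G} → run G
t=37: ready={F,G} → run G
t=38: ready={F,G} → run G
t=39: ready={F,G} → run G
t=40: ready={F,G} → run G
t=41: ready={F,G} → run G
t=42: ready={F,G} → run G
t=43: ready={F} → run F
t=44: ready={F} → run F
t=45: (idle)
t=46: (idle)
t=47: (idle)
t=48: (idle)
t=49: (idle)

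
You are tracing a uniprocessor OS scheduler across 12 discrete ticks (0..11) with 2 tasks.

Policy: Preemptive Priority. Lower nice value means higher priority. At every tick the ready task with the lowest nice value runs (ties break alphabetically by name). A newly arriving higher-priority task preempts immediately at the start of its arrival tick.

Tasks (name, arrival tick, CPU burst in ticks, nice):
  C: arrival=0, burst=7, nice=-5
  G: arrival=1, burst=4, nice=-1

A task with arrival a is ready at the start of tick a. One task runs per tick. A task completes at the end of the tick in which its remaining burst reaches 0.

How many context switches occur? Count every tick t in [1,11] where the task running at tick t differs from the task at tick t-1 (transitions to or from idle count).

context switches = 2

t=0: ready={C} → run C
t=1: ready={C,G} → run C
t=2: ready={C,G} → run C
t=3: ready={C,G} → run C
t=4: ready={C,G} → run C
t=5: ready={C,G} → run C
t=6: ready={C,G} → run C
t=7: ready={G} → run G
t=8: ready={G} → run G
t=9: ready={G} → run G
t=10: ready={G} → run G
t=11: (idle)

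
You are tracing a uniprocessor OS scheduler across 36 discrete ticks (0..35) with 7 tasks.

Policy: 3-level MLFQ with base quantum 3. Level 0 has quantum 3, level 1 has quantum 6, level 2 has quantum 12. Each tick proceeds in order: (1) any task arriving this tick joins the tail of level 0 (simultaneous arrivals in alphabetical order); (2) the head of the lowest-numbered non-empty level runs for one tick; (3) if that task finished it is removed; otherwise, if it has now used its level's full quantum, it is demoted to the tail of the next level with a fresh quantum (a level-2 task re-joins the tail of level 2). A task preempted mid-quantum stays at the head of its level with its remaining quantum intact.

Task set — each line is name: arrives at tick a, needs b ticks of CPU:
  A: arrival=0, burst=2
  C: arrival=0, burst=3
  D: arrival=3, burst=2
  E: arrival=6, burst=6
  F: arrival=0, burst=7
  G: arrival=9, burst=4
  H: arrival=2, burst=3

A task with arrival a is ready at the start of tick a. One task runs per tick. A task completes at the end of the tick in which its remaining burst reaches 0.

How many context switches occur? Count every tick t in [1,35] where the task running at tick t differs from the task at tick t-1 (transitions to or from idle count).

context switches = 10

t=0: L0/L1/L2 = ACF/-/- → run A
t=1: L0/L1/L2 = ACF/-/- → run A
t=2: L0/L1/L2 = CFH/-/- → run C
t=3: L0/L1/L2 = CFHD/-/- → run C
t=4: L0/L1/L2 = CFHD/-/- → run C
t=5: L0/L1/L2 = FHD/-/- → run F
t=6: L0/L1/L2 = FHDE/-/- → run F
t=7: L0/L1/L2 = FHDE/-/- → run F
t=8: L0/L1/L2 = HDE/F/- → run H
t=9: L0/L1/L2 = HDEG/F/- → run H
t=10: L0/L1/L2 = HDEG/F/- → run H
t=11: L0/L1/L2 = DEG/F/- → run D
t=12: L0/L1/L2 = DEG/F/- → run D
t=13: L0/L1/L2 = EG/F/- → run E
t=14: L0/L1/L2 = EG/F/- → run E
t=15: L0/L1/L2 = EG/F/- → run E
t=16: L0/L1/L2 = G/FE/- → run G
t=17: L0/L1/L2 = G/FE/- → run G
t=18: L0/L1/L2 = G/FE/- → run G
t=19: L0/L1/L2 = -/FEG/- → run F
t=20: L0/L1/L2 = -/FEG/- → run F
t=21: L0/L1/L2 = -/FEG/- → run F
t=22: L0/L1/L2 = -/FEG/- → run F
t=23: L0/L1/L2 = -/EG/- → run E
t=24: L0/L1/L2 = -/EG/- → run E
t=25: L0/L1/L2 = -/EG/- → run E
t=26: L0/L1/L2 = -/G/- → run G
t=27: (idle)
t=28: (idle)
t=29: (idle)
t=30: (idle)
t=31: (idle)
t=32: (idle)
t=33: (idle)
t=34: (idle)
t=35: (idle)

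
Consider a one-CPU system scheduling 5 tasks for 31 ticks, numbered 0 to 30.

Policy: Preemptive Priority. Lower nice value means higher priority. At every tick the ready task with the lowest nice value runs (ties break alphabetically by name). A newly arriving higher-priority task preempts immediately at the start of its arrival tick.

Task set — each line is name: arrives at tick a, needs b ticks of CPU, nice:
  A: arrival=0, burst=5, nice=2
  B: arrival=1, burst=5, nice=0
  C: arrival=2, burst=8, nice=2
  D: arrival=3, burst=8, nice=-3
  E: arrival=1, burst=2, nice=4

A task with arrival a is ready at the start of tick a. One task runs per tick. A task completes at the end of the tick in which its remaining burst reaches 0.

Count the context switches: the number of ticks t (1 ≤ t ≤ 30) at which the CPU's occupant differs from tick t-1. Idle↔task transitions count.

context switches = 7

t=0: ready={A} → run A
t=1: ready={A,B,E} → run B
t=2: ready={A,B,C,E} → run B
t=3: ready={A,B,C,D,E} → run D
t=4: ready={A,B,C,D,E} → run D
t=5: ready={A,B,C,D,E} → run D
t=6: ready={A,B,C,D,E} → run D
t=7: ready={A,B,C,D,E} → run D
t=8: ready={A,B,C,D,E} → run D
t=9: ready={A,B,C,D,E} → run D
t=10: ready={A,B,C,D,E} → run D
t=11: ready={A,B,C,E} → run B
t=12: ready={A,B,C,E} → run B
t=13: ready={A,B,C,E} → run B
t=14: ready={A,C,E} → run A
t=15: ready={A,C,E} → run A
t=16: ready={A,C,E} → run A
t=17: ready={A,C,E} → run A
t=18: ready={C,E} → run C
t=19: ready={C,E} → run C
t=20: ready={C,E} → run C
t=21: ready={C,E} → run C
t=22: ready={C,E} → run C
t=23: ready={C,E} → run C
t=24: ready={C,E} → run C
t=25: ready={C,E} → run C
t=26: ready={E} → run E
t=27: ready={E} → run E
t=28: (idle)
t=29: (idle)
t=30: (idle)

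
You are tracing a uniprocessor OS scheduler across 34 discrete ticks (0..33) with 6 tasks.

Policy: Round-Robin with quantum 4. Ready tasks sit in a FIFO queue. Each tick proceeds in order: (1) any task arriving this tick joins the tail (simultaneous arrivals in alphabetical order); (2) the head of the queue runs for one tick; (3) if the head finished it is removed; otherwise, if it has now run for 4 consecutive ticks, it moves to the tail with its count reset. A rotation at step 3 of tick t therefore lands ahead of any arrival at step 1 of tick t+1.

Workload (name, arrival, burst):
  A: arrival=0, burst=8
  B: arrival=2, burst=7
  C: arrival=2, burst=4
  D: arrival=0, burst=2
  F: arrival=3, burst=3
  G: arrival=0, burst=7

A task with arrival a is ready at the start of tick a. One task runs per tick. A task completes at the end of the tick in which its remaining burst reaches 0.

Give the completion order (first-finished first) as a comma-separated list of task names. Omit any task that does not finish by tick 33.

t=0: queue=[A,D,G] q_used=0 → run A
t=1: queue=[A,D,G] q_used=1 → run A
t=2: queue=[A,D,G,B,C] q_used=2 → run A
t=3: queue=[A,D,G,B,C,F] q_used=3 → run A
t=4: queue=[D,G,B,C,F,A] q_used=0 → run D
t=5: queue=[D,G,B,C,F,A] q_used=1 → run D
t=6: queue=[G,B,C,F,A] q_used=0 → run G
t=7: queue=[G,B,C,F,A] q_used=1 → run G
t=8: queue=[G,B,C,F,A] q_used=2 → run G
t=9: queue=[G,B,C,F,A] q_used=3 → run G
t=10: queue=[B,C,F,A,G] q_used=0 → run B
t=11: queue=[B,C,F,A,G] q_used=1 → run B
t=12: queue=[B,C,F,A,G] q_used=2 → run B
t=13: queue=[B,C,F,A,G] q_used=3 → run B
t=14: queue=[C,F,A,G,B] q_used=0 → run C
t=15: queue=[C,F,A,G,B] q_used=1 → run C
t=16: queue=[C,F,A,G,B] q_used=2 → run C
t=17: queue=[C,F,A,G,B] q_used=3 → run C
t=18: queue=[F,A,G,B] q_used=0 → run F
t=19: queue=[F,A,G,B] q_used=1 → run F
t=20: queue=[F,A,G,B] q_used=2 → run F
t=21: queue=[A,G,B] q_used=0 → run A
t=22: queue=[A,G,B] q_used=1 → run A
t=23: queue=[A,G,B] q_used=2 → run A
t=24: queue=[A,G,B] q_used=3 → run A
t=25: queue=[G,B] q_used=0 → run G
t=26: queue=[G,B] q_used=1 → run G
t=27: queue=[G,B] q_used=2 → run G
t=28: queue=[B] q_used=0 → run B
t=29: queue=[B] q_used=1 → run B
t=30: queue=[B] q_used=2 → run B
t=31: (idle)
t=32: (idle)
t=33: (idle)

completion order = D, C, F, A, G, B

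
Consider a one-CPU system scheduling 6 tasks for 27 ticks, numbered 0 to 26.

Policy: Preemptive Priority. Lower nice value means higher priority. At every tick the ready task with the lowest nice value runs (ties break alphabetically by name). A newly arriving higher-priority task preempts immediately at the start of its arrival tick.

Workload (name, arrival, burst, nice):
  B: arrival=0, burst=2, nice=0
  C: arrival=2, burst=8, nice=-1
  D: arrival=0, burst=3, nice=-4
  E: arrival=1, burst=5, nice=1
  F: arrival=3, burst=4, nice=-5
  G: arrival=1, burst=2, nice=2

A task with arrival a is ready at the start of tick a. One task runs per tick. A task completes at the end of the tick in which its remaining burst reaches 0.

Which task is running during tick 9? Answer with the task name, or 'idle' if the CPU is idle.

t=0: ready={B,D} → run D
t=1: ready={B,D,E,G} → run D
t=2: ready={B,C,D,E,G} → run D
t=3: ready={B,C,E,F,G} → run F
t=4: ready={B,C,E,F,G} → run F
t=5: ready={B,C,E,F,G} → run F
t=6: ready={B,C,E,F,G} → run F
t=7: ready={B,C,E,G} → run C
t=8: ready={B,C,E,G} → run C
t=9: ready={B,C,E,G} → run C
t=10: ready={B,C,E,G} → run C
t=11: ready={B,C,E,G} → run C
t=12: ready={B,C,E,G} → run C
t=13: ready={B,C,E,G} → run C
t=14: ready={B,C,E,G} → run C
t=15: ready={B,E,G} → run B
t=16: ready={B,E,G} → run B
t=17: ready={E,G} → run E
t=18: ready={E,G} → run E
t=19: ready={E,G} → run E
t=20: ready={E,G} → run E
t=21: ready={E,G} → run E
t=22: ready={G} → run G
t=23: ready={G} → run G
t=24: (idle)
t=25: (idle)
t=26: (idle)

running at tick 9 = C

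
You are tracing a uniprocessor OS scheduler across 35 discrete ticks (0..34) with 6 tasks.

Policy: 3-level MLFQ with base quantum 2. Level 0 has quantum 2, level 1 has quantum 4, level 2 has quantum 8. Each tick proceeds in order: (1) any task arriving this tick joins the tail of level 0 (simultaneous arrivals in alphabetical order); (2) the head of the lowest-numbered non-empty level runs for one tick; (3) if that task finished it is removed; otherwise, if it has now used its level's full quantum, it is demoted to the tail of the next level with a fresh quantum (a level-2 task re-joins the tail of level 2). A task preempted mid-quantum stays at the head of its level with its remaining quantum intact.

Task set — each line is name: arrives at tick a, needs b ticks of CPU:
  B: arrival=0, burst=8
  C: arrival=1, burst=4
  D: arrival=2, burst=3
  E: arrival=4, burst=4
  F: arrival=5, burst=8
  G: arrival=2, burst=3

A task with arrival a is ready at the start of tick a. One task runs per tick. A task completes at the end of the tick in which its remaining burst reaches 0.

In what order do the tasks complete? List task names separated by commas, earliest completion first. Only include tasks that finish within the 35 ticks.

completion order = C, D, G, E, B, F

t=0: L0/L1/L2 = B/-/- → run B
t=1: L0/L1/L2 = BC/-/- → run B
t=2: L0/L1/L2 = CDG/B/- → run C
t=3: L0/L1/L2 = CDG/B/- → run C
t=4: L0/L1/L2 = DGE/BC/- → run D
t=5: L0/L1/L2 = DGEF/BC/- → run D
t=6: L0/L1/L2 = GEF/BCD/- → run G
t=7: L0/L1/L2 = GEF/BCD/- → run G
t=8: L0/L1/L2 = EF/BCDG/- → run E
t=9: L0/L1/L2 = EF/BCDG/- → run E
t=10: L0/L1/L2 = F/BCDGE/- → run F
t=11: L0/L1/L2 = F/BCDGE/- → run F
t=12: L0/L1/L2 = -/BCDGEF/- → run B
t=13: L0/L1/L2 = -/BCDGEF/- → run B
t=14: L0/L1/L2 = -/BCDGEF/- → run B
t=15: L0/L1/L2 = -/BCDGEF/- → run B
t=16: L0/L1/L2 = -/CDGEF/B → run C
t=17: L0/L1/L2 = -/CDGEF/B → run C
t=18: L0/L1/L2 = -/DGEF/B → run D
t=19: L0/L1/L2 = -/GEF/B → run G
t=20: L0/L1/L2 = -/EF/B → run E
t=21: L0/L1/L2 = -/EF/B → run E
t=22: L0/L1/L2 = -/F/B → run F
t=23: L0/L1/L2 = -/F/B → run F
t=24: L0/L1/L2 = -/F/B → run F
t=25: L0/L1/L2 = -/F/B → run F
t=26: L0/L1/L2 = -/-/BF → run B
t=27: L0/L1/L2 = -/-/BF → run B
t=28: L0/L1/L2 = -/-/F → run F
t=29: L0/L1/L2 = -/-/F → run F
t=30: (idle)
t=31: (idle)
t=32: (idle)
t=33: (idle)
t=34: (idle)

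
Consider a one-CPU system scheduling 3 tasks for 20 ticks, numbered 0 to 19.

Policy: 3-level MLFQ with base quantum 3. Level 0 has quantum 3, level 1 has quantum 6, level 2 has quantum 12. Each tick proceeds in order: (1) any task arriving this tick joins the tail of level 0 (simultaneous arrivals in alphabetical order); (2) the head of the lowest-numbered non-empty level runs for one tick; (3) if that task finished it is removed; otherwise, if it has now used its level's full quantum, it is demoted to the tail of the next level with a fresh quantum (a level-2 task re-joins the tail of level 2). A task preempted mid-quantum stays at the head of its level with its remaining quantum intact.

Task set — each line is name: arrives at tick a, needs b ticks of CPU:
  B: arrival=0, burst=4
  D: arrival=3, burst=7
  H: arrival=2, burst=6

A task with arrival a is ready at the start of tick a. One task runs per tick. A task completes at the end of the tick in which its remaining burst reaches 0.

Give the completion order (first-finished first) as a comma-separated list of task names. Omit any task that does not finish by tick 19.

completion order = B, H, D

t=0: L0/L1/L2 = B/-/- → run B
t=1: L0/L1/L2 = B/-/- → run B
t=2: L0/L1/L2 = BH/-/- → run B
t=3: L0/L1/L2 = HD/B/- → run H
t=4: L0/L1/L2 = HD/B/- → run H
t=5: L0/L1/L2 = HD/B/- → run H
t=6: L0/L1/L2 = D/BH/- → run D
t=7: L0/L1/L2 = D/BH/- → run D
t=8: L0/L1/L2 = D/BH/- → run D
t=9: L0/L1/L2 = -/BHD/- → run B
t=10: L0/L1/L2 = -/HD/- → run H
t=11: L0/L1/L2 = -/HD/- → run H
t=12: L0/L1/L2 = -/HD/- → run H
t=13: L0/L1/L2 = -/D/- → run D
t=14: L0/L1/L2 = -/D/- → run D
t=15: L0/L1/L2 = -/D/- → run D
t=16: L0/L1/L2 = -/D/- → run D
t=17: (idle)
t=18: (idle)
t=19: (idle)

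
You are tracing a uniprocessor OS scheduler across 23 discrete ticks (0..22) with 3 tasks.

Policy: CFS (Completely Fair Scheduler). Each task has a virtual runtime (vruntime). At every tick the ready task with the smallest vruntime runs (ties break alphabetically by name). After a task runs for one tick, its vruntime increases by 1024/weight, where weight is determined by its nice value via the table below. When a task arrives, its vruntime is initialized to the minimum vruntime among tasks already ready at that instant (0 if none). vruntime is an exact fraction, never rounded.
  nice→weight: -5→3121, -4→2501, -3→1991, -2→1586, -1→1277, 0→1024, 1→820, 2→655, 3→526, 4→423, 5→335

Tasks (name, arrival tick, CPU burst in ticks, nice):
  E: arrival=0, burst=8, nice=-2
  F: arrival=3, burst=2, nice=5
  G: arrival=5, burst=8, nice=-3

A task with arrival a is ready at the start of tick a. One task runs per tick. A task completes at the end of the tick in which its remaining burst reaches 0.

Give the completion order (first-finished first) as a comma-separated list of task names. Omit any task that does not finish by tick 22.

completion order = E, F, G

t=0: vr[E=0] → run E
t=1: vr[E=512/793] → run E
t=2: vr[E=1024/793] → run E
t=3: vr[E=1536/793 F=1536/793] → run E
t=4: vr[E=2048/793 F=1536/793] → run F
t=5: vr[E=2048/793 F=1326592/265655 G=2048/793] → run E
t=6: vr[E=2560/793 F=1326592/265655 G=2048/793] → run G
t=7: vr[E=2560/793 F=1326592/265655 G=4889600/1578863] → run G
t=8: vr[E=2560/793 F=1326592/265655 G=5701632/1578863] → run E
t=9: vr[E=3072/793 F=1326592/265655 G=5701632/1578863] → run G
t=10: vr[E=3072/793 F=1326592/265655 G=6513664/1578863] → run E
t=11: vr[E=3584/793 F=1326592/265655 G=6513664/1578863] → run G
t=12: vr[E=3584/793 F=1326592/265655 G=7325696/1578863] → run E
t=13: vr[F=1326592/265655 G=7325696/1578863] → run G
t=14: vr[F=1326592/265655 G=8137728/1578863] → run F
t=15: vr[G=8137728/1578863] → run G
t=16: vr[G=8949760/1578863] → run G
t=17: vr[G=9761792/1578863] → run G
t=18: (idle)
t=19: (idle)
t=20: (idle)
t=21: (idle)
t=22: (idle)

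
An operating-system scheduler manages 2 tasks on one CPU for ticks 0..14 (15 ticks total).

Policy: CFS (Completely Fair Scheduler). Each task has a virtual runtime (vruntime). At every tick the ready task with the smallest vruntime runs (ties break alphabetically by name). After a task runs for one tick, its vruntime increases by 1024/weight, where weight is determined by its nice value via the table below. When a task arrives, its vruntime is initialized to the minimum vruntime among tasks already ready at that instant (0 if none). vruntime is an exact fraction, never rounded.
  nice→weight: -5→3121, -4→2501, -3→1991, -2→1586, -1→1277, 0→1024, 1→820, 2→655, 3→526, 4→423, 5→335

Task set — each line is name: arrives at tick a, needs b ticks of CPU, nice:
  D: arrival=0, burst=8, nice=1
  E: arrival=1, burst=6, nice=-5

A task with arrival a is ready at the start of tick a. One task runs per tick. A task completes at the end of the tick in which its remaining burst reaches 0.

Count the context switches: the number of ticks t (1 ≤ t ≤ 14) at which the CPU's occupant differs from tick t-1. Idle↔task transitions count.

t=0: vr[D=0] → run D
t=1: vr[D=256/205 E=256/205] → run D
t=2: vr[D=512/205 E=256/205] → run E
t=3: vr[D=512/205 E=1008896/639805] → run E
t=4: vr[D=512/205 E=1218816/639805] → run E
t=5: vr[D=512/205 E=1428736/639805] → run E
t=6: vr[D=512/205 E=1638656/639805] → run D
t=7: vr[D=768/205 E=1638656/639805] → run E
t=8: vr[D=768/205 E=1848576/639805] → run E
t=9: vr[D=768/205] → run D
t=10: vr[D=1024/205] → run D
t=11: vr[D=256/41] → run D
t=12: vr[D=1536/205] → run D
t=13: vr[D=1792/205] → run D
t=14: (idle)

context switches = 5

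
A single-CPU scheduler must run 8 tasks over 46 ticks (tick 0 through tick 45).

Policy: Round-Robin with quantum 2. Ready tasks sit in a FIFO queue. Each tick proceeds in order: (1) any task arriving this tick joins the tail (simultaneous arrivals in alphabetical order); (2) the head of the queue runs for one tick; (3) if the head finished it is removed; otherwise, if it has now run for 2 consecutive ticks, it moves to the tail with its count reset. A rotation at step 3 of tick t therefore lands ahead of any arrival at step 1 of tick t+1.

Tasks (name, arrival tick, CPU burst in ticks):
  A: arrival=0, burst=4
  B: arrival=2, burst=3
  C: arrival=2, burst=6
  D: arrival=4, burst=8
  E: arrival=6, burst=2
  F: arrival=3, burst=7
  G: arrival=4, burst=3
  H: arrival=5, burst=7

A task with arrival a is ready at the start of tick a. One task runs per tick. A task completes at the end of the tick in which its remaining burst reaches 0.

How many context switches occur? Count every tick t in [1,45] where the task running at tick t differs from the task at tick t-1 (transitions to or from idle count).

context switches = 21

t=0: queue=[A] q_used=0 → run A
t=1: queue=[A] q_used=1 → run A
t=2: queue=[A,B,C] q_used=0 → run A
t=3: queue=[A,B,C,F] q_used=1 → run A
t=4: queue=[B,C,F,D,G] q_used=0 → run B
t=5: queue=[B,C,F,D,G,H] q_used=1 → run B
t=6: queue=[C,F,D,G,H,B,E] q_used=0 → run C
t=7: queue=[C,F,D,G,H,B,E] q_used=1 → run C
t=8: queue=[F,D,G,H,B,E,C] q_used=0 → run F
t=9: queue=[F,D,G,H,B,E,C] q_used=1 → run F
t=10: queue=[D,G,H,B,E,C,F] q_used=0 → run D
t=11: queue=[D,G,H,B,E,C,F] q_used=1 → run D
t=12: queue=[G,H,B,E,C,F,D] q_used=0 → run G
t=13: queue=[G,H,B,E,C,F,D] q_used=1 → run G
t=14: queue=[H,B,E,C,F,D,G] q_used=0 → run H
t=15: queue=[H,B,E,C,F,D,G] q_used=1 → run H
t=16: queue=[B,E,C,F,D,G,H] q_used=0 → run B
t=17: queue=[E,C,F,D,G,H] q_used=0 → run E
t=18: queue=[E,C,F,D,G,H] q_used=1 → run E
t=19: queue=[C,F,D,G,H] q_used=0 → run C
t=20: queue=[C,F,D,G,H] q_used=1 → run C
t=21: queue=[F,D,G,H,C] q_used=0 → run F
t=22: queue=[F,D,G,H,C] q_used=1 → run F
t=23: queue=[D,G,H,C,F] q_used=0 → run D
t=24: queue=[D,G,H,C,F] q_used=1 → run D
t=25: queue=[G,H,C,F,D] q_used=0 → run G
t=26: queue=[H,C,F,D] q_used=0 → run H
t=27: queue=[H,C,F,D] q_used=1 → run H
t=28: queue=[C,F,D,H] q_used=0 → run C
t=29: queue=[C,F,D,H] q_used=1 → run C
t=30: queue=[F,D,H] q_used=0 → run F
t=31: queue=[F,D,H] q_used=1 → run F
t=32: queue=[D,H,F] q_used=0 → run D
t=33: queue=[D,H,F] q_used=1 → run D
t=34: queue=[H,F,D] q_used=0 → run H
t=35: queue=[H,F,D] q_used=1 → run H
t=36: queue=[F,D,H] q_used=0 → run F
t=37: queue=[D,H] q_used=0 → run D
t=38: queue=[D,H] q_used=1 → run D
t=39: queue=[H] q_used=0 → run H
t=40: (idle)
t=41: (idle)
t=42: (idle)
t=43: (idle)
t=44: (idle)
t=45: (idle)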